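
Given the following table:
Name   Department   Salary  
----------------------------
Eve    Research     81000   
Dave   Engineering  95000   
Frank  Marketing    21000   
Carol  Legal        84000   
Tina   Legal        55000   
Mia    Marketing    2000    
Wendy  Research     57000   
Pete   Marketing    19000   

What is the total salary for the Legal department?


Legal department members:
  Carol: 84000
  Tina: 55000
Total = 84000 + 55000 = 139000

ANSWER: 139000


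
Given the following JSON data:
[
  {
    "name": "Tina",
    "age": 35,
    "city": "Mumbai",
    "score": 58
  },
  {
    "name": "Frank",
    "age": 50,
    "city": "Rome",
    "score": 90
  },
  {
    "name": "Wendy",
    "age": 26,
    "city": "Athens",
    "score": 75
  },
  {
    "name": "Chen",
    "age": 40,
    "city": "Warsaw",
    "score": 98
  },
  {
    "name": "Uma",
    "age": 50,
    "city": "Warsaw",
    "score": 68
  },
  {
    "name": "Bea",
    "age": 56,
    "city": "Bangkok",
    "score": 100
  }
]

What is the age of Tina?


Looking up record where name = Tina
Record index: 0
Field 'age' = 35

ANSWER: 35


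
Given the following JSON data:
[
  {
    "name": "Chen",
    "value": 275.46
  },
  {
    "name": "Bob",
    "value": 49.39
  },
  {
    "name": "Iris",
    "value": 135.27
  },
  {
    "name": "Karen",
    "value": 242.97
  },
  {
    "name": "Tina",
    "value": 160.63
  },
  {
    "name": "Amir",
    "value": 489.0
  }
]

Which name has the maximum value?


Comparing values:
  Chen: 275.46
  Bob: 49.39
  Iris: 135.27
  Karen: 242.97
  Tina: 160.63
  Amir: 489.0
Maximum: Amir (489.0)

ANSWER: Amir


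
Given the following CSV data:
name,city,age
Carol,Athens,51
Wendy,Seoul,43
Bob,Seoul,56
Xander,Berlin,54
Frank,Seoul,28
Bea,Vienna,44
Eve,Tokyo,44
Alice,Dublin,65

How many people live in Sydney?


Scanning city column for 'Sydney':
Total matches: 0

ANSWER: 0


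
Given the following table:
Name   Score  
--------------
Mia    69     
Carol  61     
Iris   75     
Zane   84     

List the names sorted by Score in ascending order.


Sorting by Score (ascending):
  Carol: 61
  Mia: 69
  Iris: 75
  Zane: 84


ANSWER: Carol, Mia, Iris, Zane


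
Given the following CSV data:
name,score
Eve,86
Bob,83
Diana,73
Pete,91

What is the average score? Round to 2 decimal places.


Scores: 86, 83, 73, 91
Sum = 333
Count = 4
Average = 333 / 4 = 83.25

ANSWER: 83.25


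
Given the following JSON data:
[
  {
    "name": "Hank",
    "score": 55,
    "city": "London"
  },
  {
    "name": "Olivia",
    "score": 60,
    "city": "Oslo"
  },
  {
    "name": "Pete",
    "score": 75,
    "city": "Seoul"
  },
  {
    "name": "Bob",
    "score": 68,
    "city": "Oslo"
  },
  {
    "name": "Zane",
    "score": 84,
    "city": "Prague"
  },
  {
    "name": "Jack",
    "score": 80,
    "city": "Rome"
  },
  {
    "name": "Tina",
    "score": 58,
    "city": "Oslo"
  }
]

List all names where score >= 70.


Filtering records where score >= 70:
  Hank (score=55) -> no
  Olivia (score=60) -> no
  Pete (score=75) -> YES
  Bob (score=68) -> no
  Zane (score=84) -> YES
  Jack (score=80) -> YES
  Tina (score=58) -> no


ANSWER: Pete, Zane, Jack


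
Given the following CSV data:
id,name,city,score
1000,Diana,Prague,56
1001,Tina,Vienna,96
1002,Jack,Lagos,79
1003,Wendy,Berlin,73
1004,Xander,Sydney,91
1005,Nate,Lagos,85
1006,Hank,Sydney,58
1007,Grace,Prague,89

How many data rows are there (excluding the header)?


Counting rows (excluding header):
Header: id,name,city,score
Data rows: 8

ANSWER: 8


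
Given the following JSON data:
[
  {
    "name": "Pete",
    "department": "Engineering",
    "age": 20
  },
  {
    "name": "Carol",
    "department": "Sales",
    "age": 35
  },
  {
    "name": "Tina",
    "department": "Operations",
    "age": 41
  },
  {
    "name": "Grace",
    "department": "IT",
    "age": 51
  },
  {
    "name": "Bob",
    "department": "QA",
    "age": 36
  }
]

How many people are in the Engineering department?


Scanning records for department = Engineering
  Record 0: Pete
Count: 1

ANSWER: 1


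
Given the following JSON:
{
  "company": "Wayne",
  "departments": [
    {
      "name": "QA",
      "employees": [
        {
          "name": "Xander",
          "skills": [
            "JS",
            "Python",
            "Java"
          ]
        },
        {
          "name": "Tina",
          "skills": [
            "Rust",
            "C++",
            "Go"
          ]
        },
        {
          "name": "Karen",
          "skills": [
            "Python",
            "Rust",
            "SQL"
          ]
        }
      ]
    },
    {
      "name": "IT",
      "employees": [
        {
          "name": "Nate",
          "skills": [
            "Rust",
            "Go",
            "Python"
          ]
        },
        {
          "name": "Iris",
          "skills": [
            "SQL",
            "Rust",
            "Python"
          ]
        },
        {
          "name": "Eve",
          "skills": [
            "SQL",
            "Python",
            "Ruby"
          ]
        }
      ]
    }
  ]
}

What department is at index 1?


Path: departments[1].name
Value: IT

ANSWER: IT


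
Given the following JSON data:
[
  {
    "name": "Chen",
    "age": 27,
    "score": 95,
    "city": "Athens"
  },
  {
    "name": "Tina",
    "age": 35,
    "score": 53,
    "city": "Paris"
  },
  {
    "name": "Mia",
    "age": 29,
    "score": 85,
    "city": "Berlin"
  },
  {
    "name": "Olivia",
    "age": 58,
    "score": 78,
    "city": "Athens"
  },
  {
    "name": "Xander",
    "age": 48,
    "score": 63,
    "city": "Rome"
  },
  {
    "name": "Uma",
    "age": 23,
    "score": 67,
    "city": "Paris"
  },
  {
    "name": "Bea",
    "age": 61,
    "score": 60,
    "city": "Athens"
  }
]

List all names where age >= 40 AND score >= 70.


Checking both conditions:
  Chen (age=27, score=95) -> no
  Tina (age=35, score=53) -> no
  Mia (age=29, score=85) -> no
  Olivia (age=58, score=78) -> YES
  Xander (age=48, score=63) -> no
  Uma (age=23, score=67) -> no
  Bea (age=61, score=60) -> no


ANSWER: Olivia


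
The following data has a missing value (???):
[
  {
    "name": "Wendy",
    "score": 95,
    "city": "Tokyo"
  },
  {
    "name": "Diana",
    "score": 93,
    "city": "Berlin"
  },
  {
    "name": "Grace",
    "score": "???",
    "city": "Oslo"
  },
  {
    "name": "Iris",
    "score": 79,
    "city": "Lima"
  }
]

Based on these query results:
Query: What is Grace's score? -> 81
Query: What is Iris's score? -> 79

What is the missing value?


The missing value is Grace's score
From query: Grace's score = 81

ANSWER: 81


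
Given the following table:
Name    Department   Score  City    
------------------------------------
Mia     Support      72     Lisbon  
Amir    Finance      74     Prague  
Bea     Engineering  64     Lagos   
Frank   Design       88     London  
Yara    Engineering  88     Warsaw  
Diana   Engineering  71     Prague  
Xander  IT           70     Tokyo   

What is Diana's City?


Row 6: Diana
City = Prague

ANSWER: Prague


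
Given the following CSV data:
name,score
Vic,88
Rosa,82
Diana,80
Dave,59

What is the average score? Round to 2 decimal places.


Scores: 88, 82, 80, 59
Sum = 309
Count = 4
Average = 309 / 4 = 77.25

ANSWER: 77.25


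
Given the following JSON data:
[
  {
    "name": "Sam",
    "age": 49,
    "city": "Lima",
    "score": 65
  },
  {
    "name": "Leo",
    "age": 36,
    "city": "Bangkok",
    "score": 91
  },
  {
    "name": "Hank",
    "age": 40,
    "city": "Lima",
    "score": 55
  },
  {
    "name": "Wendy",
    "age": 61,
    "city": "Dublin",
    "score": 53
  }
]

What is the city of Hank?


Looking up record where name = Hank
Record index: 2
Field 'city' = Lima

ANSWER: Lima


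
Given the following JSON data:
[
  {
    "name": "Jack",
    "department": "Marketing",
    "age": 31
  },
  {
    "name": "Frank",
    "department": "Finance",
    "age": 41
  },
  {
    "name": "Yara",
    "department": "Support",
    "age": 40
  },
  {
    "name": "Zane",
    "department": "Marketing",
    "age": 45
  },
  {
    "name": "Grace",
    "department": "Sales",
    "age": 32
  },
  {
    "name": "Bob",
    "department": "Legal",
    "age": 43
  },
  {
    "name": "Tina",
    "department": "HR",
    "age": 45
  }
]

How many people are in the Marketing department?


Scanning records for department = Marketing
  Record 0: Jack
  Record 3: Zane
Count: 2

ANSWER: 2


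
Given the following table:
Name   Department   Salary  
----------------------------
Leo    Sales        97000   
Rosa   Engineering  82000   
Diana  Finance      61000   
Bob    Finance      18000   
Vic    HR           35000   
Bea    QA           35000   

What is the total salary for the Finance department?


Finance department members:
  Diana: 61000
  Bob: 18000
Total = 61000 + 18000 = 79000

ANSWER: 79000


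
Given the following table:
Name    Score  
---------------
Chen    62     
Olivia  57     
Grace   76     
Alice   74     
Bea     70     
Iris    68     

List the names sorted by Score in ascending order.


Sorting by Score (ascending):
  Olivia: 57
  Chen: 62
  Iris: 68
  Bea: 70
  Alice: 74
  Grace: 76


ANSWER: Olivia, Chen, Iris, Bea, Alice, Grace


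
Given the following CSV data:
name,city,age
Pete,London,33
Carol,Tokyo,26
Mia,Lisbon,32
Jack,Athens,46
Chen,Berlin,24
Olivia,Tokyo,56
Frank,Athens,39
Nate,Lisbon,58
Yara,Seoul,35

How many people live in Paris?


Scanning city column for 'Paris':
Total matches: 0

ANSWER: 0


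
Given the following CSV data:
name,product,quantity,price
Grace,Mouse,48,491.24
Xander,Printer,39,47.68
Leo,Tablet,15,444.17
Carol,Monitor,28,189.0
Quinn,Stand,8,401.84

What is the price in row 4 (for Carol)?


Row 4: Carol
Column 'price' = 189.0

ANSWER: 189.0


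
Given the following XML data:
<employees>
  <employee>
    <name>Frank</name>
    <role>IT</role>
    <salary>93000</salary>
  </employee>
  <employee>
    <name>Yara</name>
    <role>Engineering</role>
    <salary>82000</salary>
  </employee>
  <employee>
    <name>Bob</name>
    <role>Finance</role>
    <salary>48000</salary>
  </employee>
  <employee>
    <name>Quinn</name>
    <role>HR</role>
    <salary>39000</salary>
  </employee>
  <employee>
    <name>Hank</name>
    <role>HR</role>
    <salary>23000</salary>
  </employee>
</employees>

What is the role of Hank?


Searching for <employee> with <name>Hank</name>
Found at position 5
<role>HR</role>

ANSWER: HR


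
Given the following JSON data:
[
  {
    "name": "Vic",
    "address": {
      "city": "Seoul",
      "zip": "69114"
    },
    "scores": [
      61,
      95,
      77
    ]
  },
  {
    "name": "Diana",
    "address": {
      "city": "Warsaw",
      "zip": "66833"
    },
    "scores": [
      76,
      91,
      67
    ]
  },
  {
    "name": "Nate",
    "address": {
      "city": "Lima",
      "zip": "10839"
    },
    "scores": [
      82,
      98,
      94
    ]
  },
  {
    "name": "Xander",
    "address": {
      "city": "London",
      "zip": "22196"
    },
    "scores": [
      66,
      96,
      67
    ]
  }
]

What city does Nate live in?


Path: records[2].address.city
Value: Lima

ANSWER: Lima


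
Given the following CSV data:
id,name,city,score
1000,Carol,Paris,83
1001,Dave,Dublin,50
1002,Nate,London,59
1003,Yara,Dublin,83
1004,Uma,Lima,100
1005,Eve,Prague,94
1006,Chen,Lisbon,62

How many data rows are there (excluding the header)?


Counting rows (excluding header):
Header: id,name,city,score
Data rows: 7

ANSWER: 7


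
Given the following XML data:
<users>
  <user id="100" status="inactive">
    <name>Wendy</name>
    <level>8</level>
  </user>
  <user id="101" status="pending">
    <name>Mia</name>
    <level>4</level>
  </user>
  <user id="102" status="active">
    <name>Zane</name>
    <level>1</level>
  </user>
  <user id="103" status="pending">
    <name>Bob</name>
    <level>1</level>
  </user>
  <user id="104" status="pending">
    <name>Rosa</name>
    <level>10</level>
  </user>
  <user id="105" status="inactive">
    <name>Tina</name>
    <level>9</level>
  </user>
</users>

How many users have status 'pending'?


Counting users with status='pending':
  Mia (id=101) -> MATCH
  Bob (id=103) -> MATCH
  Rosa (id=104) -> MATCH
Count: 3

ANSWER: 3


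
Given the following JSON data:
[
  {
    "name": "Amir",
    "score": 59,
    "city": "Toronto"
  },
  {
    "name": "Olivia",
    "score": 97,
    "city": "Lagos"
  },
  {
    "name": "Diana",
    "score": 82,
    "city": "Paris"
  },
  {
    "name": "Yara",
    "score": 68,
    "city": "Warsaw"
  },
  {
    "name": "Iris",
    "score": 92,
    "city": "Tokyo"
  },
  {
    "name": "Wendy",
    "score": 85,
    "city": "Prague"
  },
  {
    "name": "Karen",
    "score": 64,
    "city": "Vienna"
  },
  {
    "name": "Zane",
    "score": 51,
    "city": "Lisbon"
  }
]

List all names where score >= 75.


Filtering records where score >= 75:
  Amir (score=59) -> no
  Olivia (score=97) -> YES
  Diana (score=82) -> YES
  Yara (score=68) -> no
  Iris (score=92) -> YES
  Wendy (score=85) -> YES
  Karen (score=64) -> no
  Zane (score=51) -> no


ANSWER: Olivia, Diana, Iris, Wendy


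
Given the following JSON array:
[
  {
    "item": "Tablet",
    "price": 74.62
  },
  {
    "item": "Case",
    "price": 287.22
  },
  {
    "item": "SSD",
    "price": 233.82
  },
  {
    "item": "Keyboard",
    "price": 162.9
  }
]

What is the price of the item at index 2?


Array index 2 -> SSD
price = 233.82

ANSWER: 233.82


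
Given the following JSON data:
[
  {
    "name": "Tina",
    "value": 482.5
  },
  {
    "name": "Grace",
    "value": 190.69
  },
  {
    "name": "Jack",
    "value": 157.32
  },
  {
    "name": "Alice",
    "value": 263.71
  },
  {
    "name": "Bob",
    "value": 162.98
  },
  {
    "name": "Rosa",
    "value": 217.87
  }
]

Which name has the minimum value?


Comparing values:
  Tina: 482.5
  Grace: 190.69
  Jack: 157.32
  Alice: 263.71
  Bob: 162.98
  Rosa: 217.87
Minimum: Jack (157.32)

ANSWER: Jack


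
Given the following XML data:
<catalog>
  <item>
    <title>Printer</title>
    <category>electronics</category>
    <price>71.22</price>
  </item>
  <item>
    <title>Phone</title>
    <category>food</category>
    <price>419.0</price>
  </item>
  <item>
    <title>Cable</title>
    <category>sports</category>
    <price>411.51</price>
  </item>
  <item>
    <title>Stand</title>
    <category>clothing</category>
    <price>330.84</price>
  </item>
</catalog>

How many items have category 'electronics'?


Scanning <item> elements for <category>electronics</category>:
  Item 1: Printer -> MATCH
Count: 1

ANSWER: 1


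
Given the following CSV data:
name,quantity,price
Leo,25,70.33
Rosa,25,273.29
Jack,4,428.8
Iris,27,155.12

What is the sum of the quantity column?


Values in 'quantity' column:
  Row 1: 25
  Row 2: 25
  Row 3: 4
  Row 4: 27
Sum = 25 + 25 + 4 + 27 = 81

ANSWER: 81


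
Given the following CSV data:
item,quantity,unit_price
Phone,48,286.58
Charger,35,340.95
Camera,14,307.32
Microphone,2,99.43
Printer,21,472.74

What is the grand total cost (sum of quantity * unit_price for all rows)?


Computing row totals:
  Phone: 48 * 286.58 = 13755.84
  Charger: 35 * 340.95 = 11933.25
  Camera: 14 * 307.32 = 4302.48
  Microphone: 2 * 99.43 = 198.86
  Printer: 21 * 472.74 = 9927.54
Grand total = 13755.84 + 11933.25 + 4302.48 + 198.86 + 9927.54 = 40117.97

ANSWER: 40117.97


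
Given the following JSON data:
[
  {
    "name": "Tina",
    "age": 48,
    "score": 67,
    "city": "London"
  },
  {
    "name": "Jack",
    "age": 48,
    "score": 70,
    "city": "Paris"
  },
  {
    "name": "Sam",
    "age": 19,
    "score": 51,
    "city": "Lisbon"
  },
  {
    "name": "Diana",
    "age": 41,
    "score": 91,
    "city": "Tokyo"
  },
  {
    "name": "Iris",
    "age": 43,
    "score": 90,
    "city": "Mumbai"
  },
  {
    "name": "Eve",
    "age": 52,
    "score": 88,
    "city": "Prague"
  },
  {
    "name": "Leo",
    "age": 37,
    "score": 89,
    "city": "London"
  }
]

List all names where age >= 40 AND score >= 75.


Checking both conditions:
  Tina (age=48, score=67) -> no
  Jack (age=48, score=70) -> no
  Sam (age=19, score=51) -> no
  Diana (age=41, score=91) -> YES
  Iris (age=43, score=90) -> YES
  Eve (age=52, score=88) -> YES
  Leo (age=37, score=89) -> no


ANSWER: Diana, Iris, Eve


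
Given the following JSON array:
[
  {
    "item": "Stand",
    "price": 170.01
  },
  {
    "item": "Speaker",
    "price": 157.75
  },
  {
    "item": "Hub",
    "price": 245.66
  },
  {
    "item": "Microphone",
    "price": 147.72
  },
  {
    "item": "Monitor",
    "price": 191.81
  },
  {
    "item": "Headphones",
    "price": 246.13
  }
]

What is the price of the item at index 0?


Array index 0 -> Stand
price = 170.01

ANSWER: 170.01


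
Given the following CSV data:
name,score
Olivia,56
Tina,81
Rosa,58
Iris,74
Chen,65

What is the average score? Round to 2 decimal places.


Scores: 56, 81, 58, 74, 65
Sum = 334
Count = 5
Average = 334 / 5 = 66.80

ANSWER: 66.80


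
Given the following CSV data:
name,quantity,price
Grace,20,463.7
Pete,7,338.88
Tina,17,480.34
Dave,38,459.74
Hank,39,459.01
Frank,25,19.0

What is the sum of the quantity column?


Values in 'quantity' column:
  Row 1: 20
  Row 2: 7
  Row 3: 17
  Row 4: 38
  Row 5: 39
  Row 6: 25
Sum = 20 + 7 + 17 + 38 + 39 + 25 = 146

ANSWER: 146


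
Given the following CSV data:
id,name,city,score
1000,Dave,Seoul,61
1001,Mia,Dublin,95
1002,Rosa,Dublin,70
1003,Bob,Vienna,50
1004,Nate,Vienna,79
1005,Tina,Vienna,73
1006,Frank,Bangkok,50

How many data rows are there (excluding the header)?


Counting rows (excluding header):
Header: id,name,city,score
Data rows: 7

ANSWER: 7


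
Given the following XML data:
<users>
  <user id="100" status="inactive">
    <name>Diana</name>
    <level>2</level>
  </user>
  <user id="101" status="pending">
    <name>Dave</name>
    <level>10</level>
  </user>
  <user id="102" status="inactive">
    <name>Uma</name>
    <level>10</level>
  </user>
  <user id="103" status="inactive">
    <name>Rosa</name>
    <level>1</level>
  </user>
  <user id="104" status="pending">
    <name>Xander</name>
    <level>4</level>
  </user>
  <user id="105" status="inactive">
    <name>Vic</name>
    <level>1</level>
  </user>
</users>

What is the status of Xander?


Finding user with name = Xander
user id="104" status="pending"

ANSWER: pending


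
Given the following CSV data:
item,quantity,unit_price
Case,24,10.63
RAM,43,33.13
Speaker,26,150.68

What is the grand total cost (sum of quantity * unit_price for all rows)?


Computing row totals:
  Case: 24 * 10.63 = 255.12
  RAM: 43 * 33.13 = 1424.59
  Speaker: 26 * 150.68 = 3917.68
Grand total = 255.12 + 1424.59 + 3917.68 = 5597.39

ANSWER: 5597.39


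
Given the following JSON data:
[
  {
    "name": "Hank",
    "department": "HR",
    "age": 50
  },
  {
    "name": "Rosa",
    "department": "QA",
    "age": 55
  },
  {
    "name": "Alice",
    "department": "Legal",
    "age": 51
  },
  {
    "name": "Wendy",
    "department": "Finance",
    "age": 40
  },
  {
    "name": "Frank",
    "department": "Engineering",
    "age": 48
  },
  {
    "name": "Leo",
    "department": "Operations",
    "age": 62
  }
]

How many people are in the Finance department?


Scanning records for department = Finance
  Record 3: Wendy
Count: 1

ANSWER: 1


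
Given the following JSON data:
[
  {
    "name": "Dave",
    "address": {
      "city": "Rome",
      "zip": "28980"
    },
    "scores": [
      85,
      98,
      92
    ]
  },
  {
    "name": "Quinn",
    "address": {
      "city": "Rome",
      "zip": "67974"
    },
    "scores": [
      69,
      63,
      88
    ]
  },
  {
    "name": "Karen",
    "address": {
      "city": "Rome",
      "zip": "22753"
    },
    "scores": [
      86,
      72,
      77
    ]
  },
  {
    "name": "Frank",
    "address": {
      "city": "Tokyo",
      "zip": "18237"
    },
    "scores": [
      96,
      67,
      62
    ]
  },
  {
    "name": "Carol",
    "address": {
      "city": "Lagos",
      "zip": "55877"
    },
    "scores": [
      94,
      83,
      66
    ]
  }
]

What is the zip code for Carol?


Path: records[4].address.zip
Value: 55877

ANSWER: 55877


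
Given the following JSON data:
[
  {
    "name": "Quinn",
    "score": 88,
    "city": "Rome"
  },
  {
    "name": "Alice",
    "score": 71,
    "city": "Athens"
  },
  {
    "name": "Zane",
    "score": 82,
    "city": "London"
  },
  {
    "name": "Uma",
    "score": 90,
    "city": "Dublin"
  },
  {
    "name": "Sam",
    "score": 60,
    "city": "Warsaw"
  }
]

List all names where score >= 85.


Filtering records where score >= 85:
  Quinn (score=88) -> YES
  Alice (score=71) -> no
  Zane (score=82) -> no
  Uma (score=90) -> YES
  Sam (score=60) -> no


ANSWER: Quinn, Uma


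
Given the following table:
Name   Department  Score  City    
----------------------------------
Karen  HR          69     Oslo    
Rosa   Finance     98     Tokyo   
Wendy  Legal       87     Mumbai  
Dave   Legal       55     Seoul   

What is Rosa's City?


Row 2: Rosa
City = Tokyo

ANSWER: Tokyo


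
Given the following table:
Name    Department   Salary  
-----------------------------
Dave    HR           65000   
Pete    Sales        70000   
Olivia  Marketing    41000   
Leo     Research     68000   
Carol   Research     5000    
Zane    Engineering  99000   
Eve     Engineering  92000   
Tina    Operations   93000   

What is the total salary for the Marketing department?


Marketing department members:
  Olivia: 41000
Total = 41000 = 41000

ANSWER: 41000


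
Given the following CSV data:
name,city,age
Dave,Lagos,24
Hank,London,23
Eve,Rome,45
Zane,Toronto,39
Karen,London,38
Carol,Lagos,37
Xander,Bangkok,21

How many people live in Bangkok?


Scanning city column for 'Bangkok':
  Row 7: Xander -> MATCH
Total matches: 1

ANSWER: 1


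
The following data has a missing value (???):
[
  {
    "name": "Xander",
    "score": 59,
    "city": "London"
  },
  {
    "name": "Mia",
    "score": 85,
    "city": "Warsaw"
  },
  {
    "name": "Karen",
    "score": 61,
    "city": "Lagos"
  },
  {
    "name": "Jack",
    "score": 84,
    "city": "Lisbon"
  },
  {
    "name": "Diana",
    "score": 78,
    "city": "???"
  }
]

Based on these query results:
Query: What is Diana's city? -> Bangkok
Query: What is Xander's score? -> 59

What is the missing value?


The missing value is Diana's city
From query: Diana's city = Bangkok

ANSWER: Bangkok


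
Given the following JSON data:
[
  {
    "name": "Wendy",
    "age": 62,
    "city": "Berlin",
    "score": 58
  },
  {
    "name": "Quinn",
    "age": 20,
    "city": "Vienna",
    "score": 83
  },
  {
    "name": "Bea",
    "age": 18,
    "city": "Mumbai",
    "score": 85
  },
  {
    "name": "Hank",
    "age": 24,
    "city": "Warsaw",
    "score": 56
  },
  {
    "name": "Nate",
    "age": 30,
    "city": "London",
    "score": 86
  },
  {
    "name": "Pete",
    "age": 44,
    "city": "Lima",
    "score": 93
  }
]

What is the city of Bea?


Looking up record where name = Bea
Record index: 2
Field 'city' = Mumbai

ANSWER: Mumbai


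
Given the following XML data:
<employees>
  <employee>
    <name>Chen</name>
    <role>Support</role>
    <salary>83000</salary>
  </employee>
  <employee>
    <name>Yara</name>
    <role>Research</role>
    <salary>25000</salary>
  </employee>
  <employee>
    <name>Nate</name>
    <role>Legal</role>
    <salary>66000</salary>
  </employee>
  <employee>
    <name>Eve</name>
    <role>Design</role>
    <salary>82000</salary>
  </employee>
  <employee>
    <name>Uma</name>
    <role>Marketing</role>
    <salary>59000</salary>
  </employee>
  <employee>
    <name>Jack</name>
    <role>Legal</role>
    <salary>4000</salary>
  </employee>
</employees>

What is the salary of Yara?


Searching for <employee> with <name>Yara</name>
Found at position 2
<salary>25000</salary>

ANSWER: 25000


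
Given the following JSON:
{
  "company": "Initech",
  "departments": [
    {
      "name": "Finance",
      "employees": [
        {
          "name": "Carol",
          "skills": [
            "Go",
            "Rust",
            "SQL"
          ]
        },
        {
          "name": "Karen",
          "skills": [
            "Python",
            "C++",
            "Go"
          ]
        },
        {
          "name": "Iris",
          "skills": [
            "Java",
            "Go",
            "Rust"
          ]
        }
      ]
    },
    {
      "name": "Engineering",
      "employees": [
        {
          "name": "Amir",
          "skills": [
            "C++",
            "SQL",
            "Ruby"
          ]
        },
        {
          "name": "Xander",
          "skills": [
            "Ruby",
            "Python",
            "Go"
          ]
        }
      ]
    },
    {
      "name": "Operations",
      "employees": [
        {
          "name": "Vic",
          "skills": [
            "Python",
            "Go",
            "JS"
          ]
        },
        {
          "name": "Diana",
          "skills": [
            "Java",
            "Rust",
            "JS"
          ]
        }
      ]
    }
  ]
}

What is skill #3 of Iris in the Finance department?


Path: departments[0].employees[2].skills[2]
Value: Rust

ANSWER: Rust


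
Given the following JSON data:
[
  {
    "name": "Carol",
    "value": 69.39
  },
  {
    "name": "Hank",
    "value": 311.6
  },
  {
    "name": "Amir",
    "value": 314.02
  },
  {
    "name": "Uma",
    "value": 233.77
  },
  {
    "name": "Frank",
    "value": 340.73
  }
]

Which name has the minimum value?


Comparing values:
  Carol: 69.39
  Hank: 311.6
  Amir: 314.02
  Uma: 233.77
  Frank: 340.73
Minimum: Carol (69.39)

ANSWER: Carol


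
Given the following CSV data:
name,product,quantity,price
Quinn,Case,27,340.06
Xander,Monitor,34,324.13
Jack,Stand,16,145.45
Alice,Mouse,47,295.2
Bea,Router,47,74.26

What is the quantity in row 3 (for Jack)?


Row 3: Jack
Column 'quantity' = 16

ANSWER: 16


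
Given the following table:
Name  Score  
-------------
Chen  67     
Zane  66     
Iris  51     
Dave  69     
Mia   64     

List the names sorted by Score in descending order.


Sorting by Score (descending):
  Dave: 69
  Chen: 67
  Zane: 66
  Mia: 64
  Iris: 51


ANSWER: Dave, Chen, Zane, Mia, Iris


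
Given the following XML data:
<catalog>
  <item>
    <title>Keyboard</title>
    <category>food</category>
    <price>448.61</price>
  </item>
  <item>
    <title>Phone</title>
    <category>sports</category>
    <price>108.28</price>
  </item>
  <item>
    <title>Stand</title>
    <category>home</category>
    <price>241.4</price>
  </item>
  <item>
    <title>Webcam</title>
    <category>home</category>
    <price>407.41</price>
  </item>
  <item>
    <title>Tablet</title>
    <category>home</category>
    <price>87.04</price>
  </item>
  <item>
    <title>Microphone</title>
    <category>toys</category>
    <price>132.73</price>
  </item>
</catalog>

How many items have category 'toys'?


Scanning <item> elements for <category>toys</category>:
  Item 6: Microphone -> MATCH
Count: 1

ANSWER: 1


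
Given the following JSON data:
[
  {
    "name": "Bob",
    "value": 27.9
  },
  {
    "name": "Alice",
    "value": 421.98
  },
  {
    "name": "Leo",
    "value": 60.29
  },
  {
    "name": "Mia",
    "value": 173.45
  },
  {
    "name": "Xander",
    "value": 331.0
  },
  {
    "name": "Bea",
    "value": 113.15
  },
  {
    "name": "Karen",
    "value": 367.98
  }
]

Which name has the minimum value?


Comparing values:
  Bob: 27.9
  Alice: 421.98
  Leo: 60.29
  Mia: 173.45
  Xander: 331.0
  Bea: 113.15
  Karen: 367.98
Minimum: Bob (27.9)

ANSWER: Bob


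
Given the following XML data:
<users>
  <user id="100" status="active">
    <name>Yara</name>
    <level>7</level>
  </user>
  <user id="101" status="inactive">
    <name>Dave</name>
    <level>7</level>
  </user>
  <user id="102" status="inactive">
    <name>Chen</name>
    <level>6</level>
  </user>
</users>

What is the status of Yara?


Finding user with name = Yara
user id="100" status="active"

ANSWER: active


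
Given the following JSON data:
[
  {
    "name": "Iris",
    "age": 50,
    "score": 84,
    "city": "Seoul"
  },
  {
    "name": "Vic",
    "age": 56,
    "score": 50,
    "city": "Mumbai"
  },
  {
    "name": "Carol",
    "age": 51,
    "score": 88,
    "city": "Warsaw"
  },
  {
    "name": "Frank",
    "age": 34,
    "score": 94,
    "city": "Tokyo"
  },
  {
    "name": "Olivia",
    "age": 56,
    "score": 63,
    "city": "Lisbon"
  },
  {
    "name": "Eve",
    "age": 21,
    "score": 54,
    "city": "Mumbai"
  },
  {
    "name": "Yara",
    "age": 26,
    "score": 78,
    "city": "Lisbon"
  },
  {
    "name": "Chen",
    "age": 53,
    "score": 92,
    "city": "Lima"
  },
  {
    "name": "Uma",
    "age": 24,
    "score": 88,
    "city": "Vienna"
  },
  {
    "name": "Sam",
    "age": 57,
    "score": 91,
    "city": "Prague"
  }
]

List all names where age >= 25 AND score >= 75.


Checking both conditions:
  Iris (age=50, score=84) -> YES
  Vic (age=56, score=50) -> no
  Carol (age=51, score=88) -> YES
  Frank (age=34, score=94) -> YES
  Olivia (age=56, score=63) -> no
  Eve (age=21, score=54) -> no
  Yara (age=26, score=78) -> YES
  Chen (age=53, score=92) -> YES
  Uma (age=24, score=88) -> no
  Sam (age=57, score=91) -> YES


ANSWER: Iris, Carol, Frank, Yara, Chen, Sam


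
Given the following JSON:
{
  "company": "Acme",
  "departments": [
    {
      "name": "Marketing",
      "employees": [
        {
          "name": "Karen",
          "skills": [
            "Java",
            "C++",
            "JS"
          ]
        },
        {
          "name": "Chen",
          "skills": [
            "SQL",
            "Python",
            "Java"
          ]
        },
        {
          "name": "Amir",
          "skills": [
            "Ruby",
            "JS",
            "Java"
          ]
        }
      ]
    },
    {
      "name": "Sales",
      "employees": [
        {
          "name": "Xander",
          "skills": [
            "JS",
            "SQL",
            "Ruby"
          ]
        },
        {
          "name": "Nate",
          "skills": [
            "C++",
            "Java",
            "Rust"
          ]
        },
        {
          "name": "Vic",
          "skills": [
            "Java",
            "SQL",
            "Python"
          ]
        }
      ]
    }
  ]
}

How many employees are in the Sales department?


Path: departments[1].employees
Count: 3

ANSWER: 3


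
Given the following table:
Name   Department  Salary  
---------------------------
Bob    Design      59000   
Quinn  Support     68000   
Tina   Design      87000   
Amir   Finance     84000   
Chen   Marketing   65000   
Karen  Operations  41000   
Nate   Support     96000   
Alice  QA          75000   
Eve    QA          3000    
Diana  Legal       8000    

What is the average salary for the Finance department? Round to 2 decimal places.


Finance department members:
  Amir: 84000
Sum = 84000
Count = 1
Average = 84000 / 1 = 84000.00

ANSWER: 84000.00


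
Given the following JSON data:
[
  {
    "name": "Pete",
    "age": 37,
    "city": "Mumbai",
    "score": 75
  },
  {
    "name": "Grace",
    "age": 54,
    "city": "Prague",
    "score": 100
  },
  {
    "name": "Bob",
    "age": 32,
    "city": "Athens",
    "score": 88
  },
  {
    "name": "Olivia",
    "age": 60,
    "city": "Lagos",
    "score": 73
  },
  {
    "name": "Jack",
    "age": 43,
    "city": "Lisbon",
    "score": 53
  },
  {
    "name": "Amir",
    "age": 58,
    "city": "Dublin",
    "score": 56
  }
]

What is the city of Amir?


Looking up record where name = Amir
Record index: 5
Field 'city' = Dublin

ANSWER: Dublin


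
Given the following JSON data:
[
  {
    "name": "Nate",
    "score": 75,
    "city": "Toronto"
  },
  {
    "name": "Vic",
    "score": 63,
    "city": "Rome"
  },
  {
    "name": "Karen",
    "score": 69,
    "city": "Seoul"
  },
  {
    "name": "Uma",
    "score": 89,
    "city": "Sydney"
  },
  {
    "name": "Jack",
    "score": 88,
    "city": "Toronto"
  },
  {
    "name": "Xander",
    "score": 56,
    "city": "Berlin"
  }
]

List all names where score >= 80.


Filtering records where score >= 80:
  Nate (score=75) -> no
  Vic (score=63) -> no
  Karen (score=69) -> no
  Uma (score=89) -> YES
  Jack (score=88) -> YES
  Xander (score=56) -> no


ANSWER: Uma, Jack


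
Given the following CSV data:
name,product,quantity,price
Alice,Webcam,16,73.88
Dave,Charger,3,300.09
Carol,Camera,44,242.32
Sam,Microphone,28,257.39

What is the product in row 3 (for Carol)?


Row 3: Carol
Column 'product' = Camera

ANSWER: Camera


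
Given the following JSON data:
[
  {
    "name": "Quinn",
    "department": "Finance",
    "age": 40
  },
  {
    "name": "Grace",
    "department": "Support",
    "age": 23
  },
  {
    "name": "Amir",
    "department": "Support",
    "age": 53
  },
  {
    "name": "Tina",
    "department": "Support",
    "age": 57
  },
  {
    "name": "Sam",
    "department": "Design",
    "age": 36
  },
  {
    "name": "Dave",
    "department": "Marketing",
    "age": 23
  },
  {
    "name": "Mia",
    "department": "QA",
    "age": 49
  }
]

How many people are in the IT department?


Scanning records for department = IT
  No matches found
Count: 0

ANSWER: 0


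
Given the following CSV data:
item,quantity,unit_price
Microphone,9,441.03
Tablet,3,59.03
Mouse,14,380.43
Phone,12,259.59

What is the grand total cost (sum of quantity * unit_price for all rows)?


Computing row totals:
  Microphone: 9 * 441.03 = 3969.27
  Tablet: 3 * 59.03 = 177.09
  Mouse: 14 * 380.43 = 5326.02
  Phone: 12 * 259.59 = 3115.08
Grand total = 3969.27 + 177.09 + 5326.02 + 3115.08 = 12587.46

ANSWER: 12587.46


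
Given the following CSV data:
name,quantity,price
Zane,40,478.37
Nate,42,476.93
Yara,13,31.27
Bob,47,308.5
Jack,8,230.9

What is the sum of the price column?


Values in 'price' column:
  Row 1: 478.37
  Row 2: 476.93
  Row 3: 31.27
  Row 4: 308.5
  Row 5: 230.9
Sum = 478.37 + 476.93 + 31.27 + 308.5 + 230.9 = 1525.97

ANSWER: 1525.97


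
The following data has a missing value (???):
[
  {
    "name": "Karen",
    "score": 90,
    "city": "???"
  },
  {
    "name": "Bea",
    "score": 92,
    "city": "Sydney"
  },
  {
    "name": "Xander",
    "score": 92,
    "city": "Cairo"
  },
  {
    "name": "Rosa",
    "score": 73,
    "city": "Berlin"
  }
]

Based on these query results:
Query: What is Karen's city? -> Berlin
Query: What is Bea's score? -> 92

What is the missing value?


The missing value is Karen's city
From query: Karen's city = Berlin

ANSWER: Berlin


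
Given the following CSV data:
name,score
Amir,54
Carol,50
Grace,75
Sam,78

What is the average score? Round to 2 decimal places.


Scores: 54, 50, 75, 78
Sum = 257
Count = 4
Average = 257 / 4 = 64.25

ANSWER: 64.25


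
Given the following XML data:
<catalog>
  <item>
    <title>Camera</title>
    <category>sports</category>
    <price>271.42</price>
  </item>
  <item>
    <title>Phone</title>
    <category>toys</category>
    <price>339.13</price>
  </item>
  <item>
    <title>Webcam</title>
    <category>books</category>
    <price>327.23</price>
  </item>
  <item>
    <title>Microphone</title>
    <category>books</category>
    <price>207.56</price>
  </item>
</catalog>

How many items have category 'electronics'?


Scanning <item> elements for <category>electronics</category>:
Count: 0

ANSWER: 0


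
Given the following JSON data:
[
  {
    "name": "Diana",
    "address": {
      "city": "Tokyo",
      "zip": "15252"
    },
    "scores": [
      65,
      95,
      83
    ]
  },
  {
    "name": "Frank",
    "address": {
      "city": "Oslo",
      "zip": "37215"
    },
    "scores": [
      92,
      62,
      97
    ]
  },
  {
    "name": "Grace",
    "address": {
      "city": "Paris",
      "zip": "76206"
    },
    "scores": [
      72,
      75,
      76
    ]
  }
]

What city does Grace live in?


Path: records[2].address.city
Value: Paris

ANSWER: Paris


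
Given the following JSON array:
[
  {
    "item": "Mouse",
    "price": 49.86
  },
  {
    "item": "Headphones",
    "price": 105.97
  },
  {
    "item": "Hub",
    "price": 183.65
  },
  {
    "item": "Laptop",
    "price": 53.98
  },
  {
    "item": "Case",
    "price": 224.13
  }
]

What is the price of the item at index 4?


Array index 4 -> Case
price = 224.13

ANSWER: 224.13


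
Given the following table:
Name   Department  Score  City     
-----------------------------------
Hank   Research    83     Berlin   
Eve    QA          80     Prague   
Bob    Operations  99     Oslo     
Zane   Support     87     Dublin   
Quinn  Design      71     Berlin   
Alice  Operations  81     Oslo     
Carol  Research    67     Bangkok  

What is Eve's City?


Row 2: Eve
City = Prague

ANSWER: Prague


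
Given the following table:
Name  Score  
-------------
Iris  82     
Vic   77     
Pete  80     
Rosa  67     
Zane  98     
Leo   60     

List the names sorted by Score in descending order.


Sorting by Score (descending):
  Zane: 98
  Iris: 82
  Pete: 80
  Vic: 77
  Rosa: 67
  Leo: 60


ANSWER: Zane, Iris, Pete, Vic, Rosa, Leo


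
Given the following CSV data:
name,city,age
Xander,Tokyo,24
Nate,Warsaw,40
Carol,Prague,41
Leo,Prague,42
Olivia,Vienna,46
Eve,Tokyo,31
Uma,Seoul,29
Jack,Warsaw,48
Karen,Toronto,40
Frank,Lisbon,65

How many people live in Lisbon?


Scanning city column for 'Lisbon':
  Row 10: Frank -> MATCH
Total matches: 1

ANSWER: 1


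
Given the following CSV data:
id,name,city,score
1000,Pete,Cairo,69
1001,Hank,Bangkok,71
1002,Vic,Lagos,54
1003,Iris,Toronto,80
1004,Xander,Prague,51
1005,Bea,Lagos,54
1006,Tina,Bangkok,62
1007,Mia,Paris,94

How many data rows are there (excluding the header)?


Counting rows (excluding header):
Header: id,name,city,score
Data rows: 8

ANSWER: 8


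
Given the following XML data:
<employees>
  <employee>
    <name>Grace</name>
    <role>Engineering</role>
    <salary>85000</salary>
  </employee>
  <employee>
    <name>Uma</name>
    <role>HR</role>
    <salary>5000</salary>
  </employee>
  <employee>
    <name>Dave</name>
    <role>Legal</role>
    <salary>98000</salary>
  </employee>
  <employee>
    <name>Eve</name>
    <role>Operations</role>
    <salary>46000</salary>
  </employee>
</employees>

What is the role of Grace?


Searching for <employee> with <name>Grace</name>
Found at position 1
<role>Engineering</role>

ANSWER: Engineering


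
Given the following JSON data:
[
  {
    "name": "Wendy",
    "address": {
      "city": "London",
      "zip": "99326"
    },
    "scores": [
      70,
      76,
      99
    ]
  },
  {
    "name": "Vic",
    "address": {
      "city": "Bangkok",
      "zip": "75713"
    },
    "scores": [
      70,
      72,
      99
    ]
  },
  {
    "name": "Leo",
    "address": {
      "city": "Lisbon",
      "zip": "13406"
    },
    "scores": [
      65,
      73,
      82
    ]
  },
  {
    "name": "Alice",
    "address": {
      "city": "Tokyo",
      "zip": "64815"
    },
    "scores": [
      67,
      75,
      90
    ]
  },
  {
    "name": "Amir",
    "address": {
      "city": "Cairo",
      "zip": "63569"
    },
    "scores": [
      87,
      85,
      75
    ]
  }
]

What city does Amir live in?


Path: records[4].address.city
Value: Cairo

ANSWER: Cairo


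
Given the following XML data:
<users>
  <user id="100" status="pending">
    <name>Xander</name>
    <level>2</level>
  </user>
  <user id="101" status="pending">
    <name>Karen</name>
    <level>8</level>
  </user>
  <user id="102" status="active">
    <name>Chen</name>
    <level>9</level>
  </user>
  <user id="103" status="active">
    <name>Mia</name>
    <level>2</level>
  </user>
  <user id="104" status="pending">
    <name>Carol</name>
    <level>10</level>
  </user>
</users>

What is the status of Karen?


Finding user with name = Karen
user id="101" status="pending"

ANSWER: pending
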